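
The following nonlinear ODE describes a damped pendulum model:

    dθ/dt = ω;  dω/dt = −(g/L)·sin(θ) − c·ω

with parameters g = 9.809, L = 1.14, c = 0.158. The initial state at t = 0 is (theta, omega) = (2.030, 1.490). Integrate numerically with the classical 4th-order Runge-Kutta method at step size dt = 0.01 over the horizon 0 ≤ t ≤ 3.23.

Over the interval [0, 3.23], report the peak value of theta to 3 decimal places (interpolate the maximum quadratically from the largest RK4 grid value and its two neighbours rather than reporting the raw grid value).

t=0.000: state=(2.030, 1.490)
step 1 (dt=0.01): k1=(1.490, -7.948), k2=(1.450, -7.914), k3=(1.450, -7.914), k4=(1.411, -7.880); state += dt/6·(k1+2k2+2k3+k4)
t=0.010: state=(2.045, 1.411)
t=0.020: state=(2.058, 1.332)
t=0.030: state=(2.071, 1.255)
continuing one RK4 step at a time; state shown every 20 steps (Δt=0.2):
t=0.200: state=(2.177, 0.008)
t=0.400: state=(2.036, -1.427)
t=0.600: state=(1.596, -3.002)
t=0.800: state=(0.840, -4.473)
t=1.000: state=(-0.124, -4.913)
t=1.200: state=(-1.020, -3.845)
t=1.400: state=(-1.617, -2.097)
t=1.600: state=(-1.863, -0.376)
t=1.800: state=(-1.773, 1.266)
t=2.000: state=(-1.355, 2.908)
t=2.200: state=(-0.630, 4.223)
t=2.400: state=(0.257, 4.397)
t=2.600: state=(1.037, 3.237)
t=2.800: state=(1.515, 1.517)
t=3.000: state=(1.644, -0.221)
t=3.200: state=(1.430, -1.905)
t=3.230: state=(1.369, -2.150)
largest grid value and its neighbours: theta(0.190)=2.17638, theta(0.200)=2.17681, theta(0.210)=2.17653
parabola through these three points peaks at t≈0.201 with theta≈2.17681

max theta = 2.177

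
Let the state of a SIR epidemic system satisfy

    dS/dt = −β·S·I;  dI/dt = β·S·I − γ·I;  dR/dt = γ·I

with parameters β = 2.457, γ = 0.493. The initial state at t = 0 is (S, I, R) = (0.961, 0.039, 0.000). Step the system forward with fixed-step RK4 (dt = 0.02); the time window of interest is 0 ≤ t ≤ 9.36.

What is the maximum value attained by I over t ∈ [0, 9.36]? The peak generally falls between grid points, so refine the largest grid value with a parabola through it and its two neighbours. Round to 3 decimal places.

t=0.000: state=(0.961, 0.039, 0.000)
step 1 (dt=0.02): k1=(-0.092, 0.073, 0.019), k2=(-0.094, 0.074, 0.020), k3=(-0.094, 0.074, 0.020), k4=(-0.095, 0.075, 0.020); state += dt/6·(k1+2k2+2k3+k4)
t=0.020: state=(0.959, 0.040, 0.000)
t=0.040: state=(0.957, 0.042, 0.001)
t=0.060: state=(0.955, 0.044, 0.001)
continuing one RK4 step at a time; state shown every 25 steps (Δt=0.5):
t=0.500: state=(0.889, 0.096, 0.016)
t=1.000: state=(0.743, 0.205, 0.052)
t=1.500: state=(0.528, 0.352, 0.120)
t=2.000: state=(0.318, 0.460, 0.222)
t=2.500: state=(0.177, 0.484, 0.340)
t=3.000: state=(0.100, 0.445, 0.455)
t=3.500: state=(0.060, 0.383, 0.557)
t=4.000: state=(0.039, 0.318, 0.644)
t=4.500: state=(0.027, 0.258, 0.714)
t=5.000: state=(0.021, 0.208, 0.772)
t=5.500: state=(0.016, 0.166, 0.818)
t=6.000: state=(0.014, 0.132, 0.854)
t=6.500: state=(0.012, 0.105, 0.883)
t=7.000: state=(0.010, 0.083, 0.906)
t=7.500: state=(0.010, 0.066, 0.925)
t=8.000: state=(0.009, 0.052, 0.939)
t=8.500: state=(0.008, 0.041, 0.951)
t=9.000: state=(0.008, 0.032, 0.960)
t=9.360: state=(0.008, 0.027, 0.965)
largest grid value and its neighbours: I(2.380)=0.48502, I(2.400)=0.48504, I(2.420)=0.48495
parabola through these three points peaks at t≈2.394 with I≈0.48505

max I = 0.485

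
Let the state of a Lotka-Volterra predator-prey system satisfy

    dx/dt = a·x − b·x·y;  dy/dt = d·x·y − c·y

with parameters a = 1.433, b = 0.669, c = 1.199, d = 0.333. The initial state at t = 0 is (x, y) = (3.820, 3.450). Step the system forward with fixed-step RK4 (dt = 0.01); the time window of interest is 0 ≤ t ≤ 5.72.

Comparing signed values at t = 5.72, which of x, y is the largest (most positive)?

largest component: y

t=0.000: state=(3.820, 3.450)
step 1 (dt=0.01): k1=(-3.343, 0.252), k2=(-3.331, 0.233), k3=(-3.331, 0.233), k4=(-3.319, 0.214); state += dt/6·(k1+2k2+2k3+k4)
t=0.010: state=(3.787, 3.452)
t=0.020: state=(3.754, 3.454)
t=0.030: state=(3.721, 3.456)
continuing one RK4 step at a time; state shown every 20 steps (Δt=0.2):
t=0.200: state=(3.206, 3.428)
t=0.400: state=(2.723, 3.283)
t=0.600: state=(2.371, 3.058)
t=0.800: state=(2.134, 2.794)
t=1.000: state=(1.992, 2.521)
t=1.200: state=(1.927, 2.259)
t=1.400: state=(1.929, 2.020)
t=1.600: state=(1.989, 1.811)
t=1.800: state=(2.104, 1.632)
t=2.000: state=(2.276, 1.485)
t=2.200: state=(2.505, 1.370)
t=2.400: state=(2.795, 1.285)
t=2.600: state=(3.146, 1.232)
t=2.800: state=(3.560, 1.212)
t=3.000: state=(4.030, 1.227)
t=3.200: state=(4.539, 1.284)
t=3.400: state=(5.058, 1.391)
t=3.600: state=(5.535, 1.558)
t=3.800: state=(5.896, 1.795)
t=4.000: state=(6.054, 2.105)
t=4.200: state=(5.939, 2.473)
t=4.400: state=(5.536, 2.856)
t=4.600: state=(4.917, 3.186)
t=4.800: state=(4.210, 3.397)
t=5.000: state=(3.539, 3.458)
t=5.200: state=(2.979, 3.377)
t=5.400: state=(2.554, 3.193)
t=5.600: state=(2.255, 2.946)
t=5.720: state=(2.128, 2.785)
compare at T: x=2.128, y=2.785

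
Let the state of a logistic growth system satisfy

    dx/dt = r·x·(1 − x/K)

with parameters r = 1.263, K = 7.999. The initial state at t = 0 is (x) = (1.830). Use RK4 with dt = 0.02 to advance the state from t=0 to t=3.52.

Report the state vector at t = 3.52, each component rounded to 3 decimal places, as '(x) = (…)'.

t=0.000: state=(1.830)
step 1 (dt=0.02): k1=(1.783), k2=(1.795), k3=(1.795), k4=(1.807); state += dt/6·(k1+2k2+2k3+k4)
t=0.020: state=(1.866)
t=0.040: state=(1.902)
t=0.060: state=(1.939)
continuing one RK4 step at a time; state shown every 10 steps (Δt=0.2):
t=0.200: state=(2.211)
t=0.400: state=(2.636)
t=0.600: state=(3.100)
t=0.800: state=(3.591)
t=1.000: state=(4.095)
t=1.200: state=(4.596)
t=1.400: state=(5.078)
t=1.600: state=(5.529)
t=1.800: state=(5.938)
t=2.000: state=(6.300)
t=2.200: state=(6.614)
t=2.400: state=(6.880)
t=2.600: state=(7.102)
t=2.800: state=(7.284)
t=3.000: state=(7.432)
t=3.200: state=(7.552)
t=3.400: state=(7.647)
t=3.520: state=(7.695)

(x) = (7.695)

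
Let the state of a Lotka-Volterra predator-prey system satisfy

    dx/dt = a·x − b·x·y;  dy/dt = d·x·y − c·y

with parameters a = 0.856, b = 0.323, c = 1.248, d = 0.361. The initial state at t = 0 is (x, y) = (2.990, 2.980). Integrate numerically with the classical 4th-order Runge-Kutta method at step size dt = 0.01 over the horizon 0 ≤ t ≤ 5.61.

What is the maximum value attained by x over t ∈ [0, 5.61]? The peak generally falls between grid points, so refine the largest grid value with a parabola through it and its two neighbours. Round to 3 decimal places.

t=0.000: state=(2.990, 2.980)
step 1 (dt=0.01): k1=(-0.319, -0.502), k2=(-0.316, -0.504), k3=(-0.316, -0.504), k4=(-0.313, -0.505); state += dt/6·(k1+2k2+2k3+k4)
t=0.010: state=(2.987, 2.975)
t=0.020: state=(2.984, 2.970)
t=0.030: state=(2.981, 2.965)
continuing one RK4 step at a time; state shown every 20 steps (Δt=0.2):
t=0.200: state=(2.937, 2.875)
t=0.400: state=(2.905, 2.766)
t=0.600: state=(2.893, 2.656)
t=0.800: state=(2.902, 2.551)
t=1.000: state=(2.930, 2.453)
t=1.200: state=(2.976, 2.365)
t=1.400: state=(3.039, 2.289)
t=1.600: state=(3.118, 2.227)
t=1.800: state=(3.209, 2.180)
t=2.000: state=(3.312, 2.149)
t=2.200: state=(3.422, 2.135)
t=2.400: state=(3.538, 2.139)
t=2.600: state=(3.654, 2.161)
t=2.800: state=(3.767, 2.201)
t=3.000: state=(3.871, 2.259)
t=3.200: state=(3.961, 2.336)
t=3.400: state=(4.031, 2.428)
t=3.600: state=(4.075, 2.536)
t=3.800: state=(4.090, 2.653)
t=4.000: state=(4.073, 2.776)
t=4.200: state=(4.024, 2.898)
t=4.400: state=(3.945, 3.011)
t=4.600: state=(3.842, 3.108)
t=4.800: state=(3.721, 3.181)
t=5.000: state=(3.589, 3.227)
t=5.200: state=(3.456, 3.243)
t=5.400: state=(3.327, 3.227)
t=5.600: state=(3.209, 3.183)
t=5.610: state=(3.204, 3.180)
largest grid value and its neighbours: x(3.780)=4.08973, x(3.790)=4.08981, x(3.800)=4.08980
parabola through these three points peaks at t≈3.795 with x≈4.08981

max x = 4.090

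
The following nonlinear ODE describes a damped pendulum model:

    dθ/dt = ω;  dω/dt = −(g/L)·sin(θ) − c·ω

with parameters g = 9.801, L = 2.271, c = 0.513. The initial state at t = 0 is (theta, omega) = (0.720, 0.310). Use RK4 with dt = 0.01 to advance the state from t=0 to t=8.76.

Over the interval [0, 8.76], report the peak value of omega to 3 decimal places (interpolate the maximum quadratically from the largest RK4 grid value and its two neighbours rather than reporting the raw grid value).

max omega = 0.839

t=0.000: state=(0.720, 0.310)
step 1 (dt=0.01): k1=(0.310, -3.005), k2=(0.295, -3.002), k3=(0.295, -3.002), k4=(0.280, -2.999); state += dt/6·(k1+2k2+2k3+k4)
t=0.010: state=(0.723, 0.280)
t=0.020: state=(0.726, 0.250)
t=0.030: state=(0.728, 0.220)
continuing one RK4 step at a time; state shown every 50 steps (Δt=0.5):
t=0.500: state=(0.533, -0.948)
t=1.000: state=(-0.051, -1.175)
t=1.500: state=(-0.460, -0.351)
t=2.000: state=(-0.388, 0.575)
t=2.500: state=(-0.003, 0.815)
t=3.000: state=(0.297, 0.300)
t=3.500: state=(0.274, -0.353)
t=4.000: state=(0.021, -0.559)
t=4.500: state=(-0.193, -0.234)
t=5.000: state=(-0.192, 0.218)
t=5.500: state=(-0.025, 0.381)
t=6.000: state=(0.126, 0.176)
t=6.500: state=(0.133, -0.134)
t=7.000: state=(0.024, -0.259)
t=7.500: state=(-0.082, -0.130)
t=8.000: state=(-0.092, 0.082)
t=8.500: state=(-0.020, 0.175)
t=8.760: state=(0.023, 0.151)
largest grid value and its neighbours: omega(2.370)=0.83872, omega(2.380)=0.83903, omega(2.390)=0.83898
parabola through these three points peaks at t≈2.384 with omega≈0.83905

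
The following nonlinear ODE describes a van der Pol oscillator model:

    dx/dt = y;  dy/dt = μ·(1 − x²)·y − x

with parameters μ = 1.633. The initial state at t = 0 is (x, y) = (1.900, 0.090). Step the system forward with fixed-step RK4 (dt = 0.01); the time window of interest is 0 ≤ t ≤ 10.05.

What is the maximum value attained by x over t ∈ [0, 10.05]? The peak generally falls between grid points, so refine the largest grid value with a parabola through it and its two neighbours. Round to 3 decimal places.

t=0.000: state=(1.900, 0.090)
step 1 (dt=0.01): k1=(0.090, -2.284), k2=(0.079, -2.236), k3=(0.079, -2.237), k4=(0.068, -2.189); state += dt/6·(k1+2k2+2k3+k4)
t=0.010: state=(1.901, 0.068)
t=0.020: state=(1.901, 0.046)
t=0.030: state=(1.902, 0.026)
continuing one RK4 step at a time; state shown every 50 steps (Δt=0.5):
t=0.500: state=(1.786, -0.396)
t=1.000: state=(1.550, -0.544)
t=1.500: state=(1.232, -0.753)
t=2.000: state=(0.751, -1.258)
t=2.500: state=(-0.188, -2.728)
t=3.000: state=(-1.694, -2.061)
t=3.500: state=(-2.008, 0.157)
t=4.000: state=(-1.847, 0.412)
t=4.500: state=(-1.615, 0.520)
t=5.000: state=(-1.316, 0.693)
t=5.500: state=(-0.886, 1.092)
t=6.000: state=(-0.098, 2.271)
t=6.500: state=(1.408, 2.901)
t=7.000: state=(2.016, 0.033)
t=7.500: state=(1.893, -0.384)
t=8.000: state=(1.673, -0.493)
t=8.500: state=(1.393, -0.642)
t=9.000: state=(1.004, -0.963)
t=9.500: state=(0.336, -1.876)
t=10.000: state=(-1.043, -3.349)
t=10.050: state=(-1.208, -3.221)
largest grid value and its neighbours: x(7.010)=2.01667, x(7.020)=2.01668, x(7.030)=2.01650
parabola through these three points peaks at t≈7.016 with x≈2.01670

max x = 2.017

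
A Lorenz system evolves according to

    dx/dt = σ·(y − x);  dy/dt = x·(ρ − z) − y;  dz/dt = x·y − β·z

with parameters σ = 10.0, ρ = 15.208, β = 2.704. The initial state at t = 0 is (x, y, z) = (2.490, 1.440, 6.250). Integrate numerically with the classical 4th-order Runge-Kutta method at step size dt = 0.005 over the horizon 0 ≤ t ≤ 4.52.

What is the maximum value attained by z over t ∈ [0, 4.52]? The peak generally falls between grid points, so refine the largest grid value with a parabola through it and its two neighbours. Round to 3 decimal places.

max z = 21.046

t=0.000: state=(2.490, 1.440, 6.250)
step 1 (dt=0.005): k1=(-10.500, 20.865, -13.314), k2=(-9.716, 20.660, -13.134), k3=(-9.741, 20.677, -13.133), k4=(-8.979, 20.486, -12.955); state += dt/6·(k1+2k2+2k3+k4)
t=0.005: state=(2.441, 1.543, 6.184)
t=0.010: state=(2.400, 1.645, 6.120)
t=0.015: state=(2.366, 1.745, 6.058)
continuing one RK4 step at a time; state shown every 40 steps (Δt=0.2):
t=0.200: state=(4.061, 6.177, 5.419)
t=0.400: state=(9.837, 12.135, 14.691)
t=0.600: state=(6.678, 2.816, 19.627)
t=0.800: state=(2.129, 1.443, 12.338)
t=1.000: state=(2.407, 3.207, 7.904)
t=1.200: state=(5.525, 7.925, 8.034)
t=1.400: state=(9.708, 9.874, 17.633)
t=1.600: state=(5.325, 2.700, 17.296)
t=1.800: state=(2.818, 2.739, 11.371)
t=2.000: state=(4.189, 5.600, 8.766)
t=2.200: state=(7.998, 9.817, 13.057)
t=2.400: state=(7.679, 5.562, 18.465)
t=2.600: state=(4.004, 3.102, 13.936)
t=2.800: state=(4.053, 4.858, 10.352)
t=3.000: state=(6.765, 8.412, 11.794)
t=3.200: state=(8.116, 7.261, 17.293)
t=3.400: state=(5.144, 3.892, 15.301)
t=3.600: state=(4.334, 4.707, 11.708)
t=3.800: state=(6.174, 7.455, 11.804)
t=4.000: state=(7.823, 7.688, 16.014)
t=4.200: state=(5.891, 4.708, 15.769)
t=4.400: state=(4.724, 4.804, 12.693)
t=4.520: state=(5.229, 5.950, 11.889)
largest grid value and its neighbours: z(0.525)=21.03690, z(0.530)=21.04630, z(0.535)=21.03690
parabola through these three points peaks at t≈0.530 with z≈21.04630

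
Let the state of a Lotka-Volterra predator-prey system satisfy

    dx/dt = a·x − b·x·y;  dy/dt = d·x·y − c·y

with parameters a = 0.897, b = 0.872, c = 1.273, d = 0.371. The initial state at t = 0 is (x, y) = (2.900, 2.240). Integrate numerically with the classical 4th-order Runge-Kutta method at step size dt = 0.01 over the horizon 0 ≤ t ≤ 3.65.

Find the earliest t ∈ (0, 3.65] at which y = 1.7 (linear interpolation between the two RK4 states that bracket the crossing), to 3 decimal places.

t = 0.609

t=0.000: state=(2.900, 2.240)
step 1 (dt=0.01): k1=(-3.063, -0.442), k2=(-3.041, -0.454), k3=(-3.041, -0.454), k4=(-3.020, -0.466); state += dt/6·(k1+2k2+2k3+k4)
t=0.010: state=(2.870, 2.235)
t=0.020: state=(2.840, 2.231)
t=0.030: state=(2.810, 2.226)
continuing one RK4 step at a time; state shown every 20 steps (Δt=0.2):
t=0.200: state=(2.372, 2.109)
t=0.400: state=(1.996, 1.921)
t=0.600: state=(1.740, 1.710)
next step: t=0.610: state=(1.729, 1.699) — y has crossed 1.7
linear interpolation between t=0.600 (1.70981) and t=0.610 (1.69908) → t≈0.609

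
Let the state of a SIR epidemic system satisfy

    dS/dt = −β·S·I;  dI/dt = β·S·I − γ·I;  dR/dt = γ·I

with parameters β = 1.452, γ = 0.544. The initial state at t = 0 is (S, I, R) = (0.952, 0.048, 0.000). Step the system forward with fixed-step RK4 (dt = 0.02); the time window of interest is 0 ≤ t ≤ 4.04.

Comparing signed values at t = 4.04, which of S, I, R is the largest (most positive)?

largest component: R

t=0.000: state=(0.952, 0.048, 0.000)
step 1 (dt=0.02): k1=(-0.066, 0.040, 0.026), k2=(-0.067, 0.041, 0.026), k3=(-0.067, 0.041, 0.026), k4=(-0.067, 0.041, 0.027); state += dt/6·(k1+2k2+2k3+k4)
t=0.020: state=(0.951, 0.049, 0.001)
t=0.040: state=(0.949, 0.050, 0.001)
t=0.060: state=(0.948, 0.050, 0.002)
continuing one RK4 step at a time; state shown every 10 steps (Δt=0.2):
t=0.200: state=(0.938, 0.057, 0.006)
t=0.400: state=(0.921, 0.067, 0.012)
t=0.600: state=(0.902, 0.078, 0.020)
t=0.800: state=(0.880, 0.090, 0.029)
t=1.000: state=(0.856, 0.104, 0.040)
t=1.200: state=(0.828, 0.119, 0.052)
t=1.400: state=(0.798, 0.136, 0.066)
t=1.600: state=(0.766, 0.153, 0.082)
t=1.800: state=(0.730, 0.170, 0.099)
t=2.000: state=(0.693, 0.188, 0.119)
t=2.200: state=(0.655, 0.205, 0.140)
t=2.400: state=(0.616, 0.221, 0.163)
t=2.600: state=(0.576, 0.236, 0.188)
t=2.800: state=(0.537, 0.248, 0.214)
t=3.000: state=(0.499, 0.259, 0.242)
t=3.200: state=(0.462, 0.267, 0.271)
t=3.400: state=(0.427, 0.273, 0.300)
t=3.600: state=(0.395, 0.275, 0.330)
t=3.800: state=(0.364, 0.276, 0.360)
t=4.000: state=(0.336, 0.274, 0.390)
t=4.040: state=(0.331, 0.273, 0.396)
compare at T: S=0.331, I=0.273, R=0.396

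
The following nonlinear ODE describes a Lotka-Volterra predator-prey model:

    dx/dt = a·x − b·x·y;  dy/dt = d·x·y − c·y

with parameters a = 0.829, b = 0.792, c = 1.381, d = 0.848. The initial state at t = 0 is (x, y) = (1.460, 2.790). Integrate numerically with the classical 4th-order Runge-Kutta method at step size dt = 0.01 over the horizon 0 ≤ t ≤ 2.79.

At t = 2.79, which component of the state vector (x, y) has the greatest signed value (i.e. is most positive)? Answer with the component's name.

t=0.000: state=(1.460, 2.790)
step 1 (dt=0.01): k1=(-2.016, -0.399), k2=(-2.000, -0.422), k3=(-2.000, -0.422), k4=(-1.983, -0.445); state += dt/6·(k1+2k2+2k3+k4)
t=0.010: state=(1.440, 2.786)
t=0.020: state=(1.420, 2.781)
t=0.030: state=(1.401, 2.776)
continuing one RK4 step at a time; state shown every 10 steps (Δt=0.1):
t=0.100: state=(1.274, 2.728)
t=0.200: state=(1.120, 2.630)
t=0.300: state=(0.993, 2.505)
t=0.400: state=(0.889, 2.362)
t=0.500: state=(0.806, 2.211)
t=0.600: state=(0.740, 2.056)
t=0.700: state=(0.687, 1.902)
t=0.800: state=(0.646, 1.753)
t=0.900: state=(0.614, 1.610)
t=1.000: state=(0.590, 1.476)
t=1.100: state=(0.574, 1.351)
t=1.200: state=(0.563, 1.235)
t=1.300: state=(0.557, 1.128)
t=1.400: state=(0.555, 1.029)
t=1.500: state=(0.558, 0.940)
t=1.600: state=(0.565, 0.859)
t=1.700: state=(0.575, 0.785)
t=1.800: state=(0.588, 0.718)
t=1.900: state=(0.605, 0.658)
t=2.000: state=(0.626, 0.604)
t=2.100: state=(0.649, 0.555)
t=2.200: state=(0.676, 0.511)
t=2.300: state=(0.707, 0.472)
t=2.400: state=(0.741, 0.437)
t=2.500: state=(0.778, 0.406)
t=2.600: state=(0.820, 0.379)
t=2.700: state=(0.865, 0.354)
t=2.790: state=(0.909, 0.335)
compare at T: x=0.909, y=0.335

largest component: x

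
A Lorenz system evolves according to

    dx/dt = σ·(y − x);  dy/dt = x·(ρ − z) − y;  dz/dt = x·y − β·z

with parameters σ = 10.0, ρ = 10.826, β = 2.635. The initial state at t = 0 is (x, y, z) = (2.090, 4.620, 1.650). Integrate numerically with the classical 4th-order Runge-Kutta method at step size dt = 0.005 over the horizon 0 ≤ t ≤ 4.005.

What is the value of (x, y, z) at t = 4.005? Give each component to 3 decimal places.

t=0.000: state=(2.090, 4.620, 1.650)
step 1 (dt=0.005): k1=(25.300, 14.558, 5.308), k2=(25.031, 15.073, 5.644), k3=(25.051, 15.064, 5.641), k4=(24.801, 15.569, 5.979); state += dt/6·(k1+2k2+2k3+k4)
t=0.005: state=(2.215, 4.695, 1.678)
t=0.010: state=(2.338, 4.776, 1.710)
t=0.015: state=(2.459, 4.861, 1.745)
continuing one RK4 step at a time; state shown every 40 steps (Δt=0.2):
t=0.200: state=(7.007, 9.558, 6.558)
t=0.400: state=(8.119, 5.924, 15.461)
t=0.600: state=(3.089, 1.427, 11.660)
t=0.800: state=(1.699, 1.678, 7.343)
t=1.000: state=(2.399, 3.100, 5.064)
t=1.200: state=(4.612, 6.118, 5.560)
t=1.400: state=(7.383, 8.038, 10.755)
t=1.600: state=(5.893, 4.246, 13.085)
t=1.800: state=(3.398, 2.781, 9.898)
t=2.000: state=(3.256, 3.636, 7.379)
t=2.200: state=(4.670, 5.634, 7.238)
t=2.400: state=(6.407, 6.884, 10.096)
t=2.600: state=(5.868, 5.005, 11.914)
t=2.800: state=(4.252, 3.729, 10.224)
t=3.000: state=(3.992, 4.217, 8.444)
t=3.200: state=(4.912, 5.522, 8.378)
t=3.400: state=(5.902, 6.126, 10.095)
t=3.600: state=(5.551, 5.066, 11.068)
t=3.800: state=(4.611, 4.289, 10.084)
t=4.000: state=(4.459, 4.615, 8.990)
t=4.005: state=(4.467, 4.633, 8.975)

(x, y, z) = (4.467, 4.633, 8.975)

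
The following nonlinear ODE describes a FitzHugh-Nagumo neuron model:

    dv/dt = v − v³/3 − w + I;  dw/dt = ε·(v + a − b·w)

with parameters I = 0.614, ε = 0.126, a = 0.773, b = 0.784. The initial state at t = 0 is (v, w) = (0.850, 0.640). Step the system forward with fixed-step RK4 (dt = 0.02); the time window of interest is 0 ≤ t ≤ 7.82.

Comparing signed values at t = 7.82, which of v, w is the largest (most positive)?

t=0.000: state=(0.850, 0.640)
step 1 (dt=0.02): k1=(0.619, 0.141), k2=(0.620, 0.142), k3=(0.620, 0.142), k4=(0.620, 0.143); state += dt/6·(k1+2k2+2k3+k4)
t=0.020: state=(0.862, 0.643)
t=0.040: state=(0.875, 0.646)
t=0.060: state=(0.887, 0.649)
continuing one RK4 step at a time; state shown every 25 steps (Δt=0.5):
t=0.500: state=(1.148, 0.718)
t=1.000: state=(1.366, 0.809)
t=1.500: state=(1.472, 0.905)
t=2.000: state=(1.496, 1.001)
t=2.500: state=(1.475, 1.092)
t=3.000: state=(1.429, 1.176)
t=3.500: state=(1.371, 1.253)
t=4.000: state=(1.303, 1.322)
t=4.500: state=(1.228, 1.384)
t=5.000: state=(1.144, 1.438)
t=5.500: state=(1.048, 1.483)
t=6.000: state=(0.937, 1.520)
t=6.500: state=(0.801, 1.548)
t=7.000: state=(0.626, 1.565)
t=7.500: state=(0.380, 1.569)
t=7.820: state=(0.162, 1.561)
compare at T: v=0.162, w=1.561

largest component: w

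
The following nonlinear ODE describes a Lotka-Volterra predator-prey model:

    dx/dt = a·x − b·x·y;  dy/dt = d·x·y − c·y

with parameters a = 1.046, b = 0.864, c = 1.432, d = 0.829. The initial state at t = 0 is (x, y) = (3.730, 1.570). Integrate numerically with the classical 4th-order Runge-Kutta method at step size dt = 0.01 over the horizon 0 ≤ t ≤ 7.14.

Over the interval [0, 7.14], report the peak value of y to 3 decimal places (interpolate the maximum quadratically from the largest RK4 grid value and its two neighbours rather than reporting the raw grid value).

t=0.000: state=(3.730, 1.570)
step 1 (dt=0.01): k1=(-1.158, 2.606), k2=(-1.198, 2.621), k3=(-1.198, 2.620), k4=(-1.239, 2.634); state += dt/6·(k1+2k2+2k3+k4)
t=0.010: state=(3.718, 1.596)
t=0.020: state=(3.705, 1.623)
t=0.030: state=(3.692, 1.649)
continuing one RK4 step at a time; state shown every 25 steps (Δt=0.25):
t=0.250: state=(3.203, 2.269)
t=0.500: state=(2.384, 2.835)
t=0.750: state=(1.636, 2.995)
t=1.000: state=(1.134, 2.778)
t=1.250: state=(0.842, 2.376)
t=1.500: state=(0.686, 1.943)
t=1.750: state=(0.612, 1.552)
t=2.000: state=(0.589, 1.228)
t=2.250: state=(0.604, 0.971)
t=2.500: state=(0.651, 0.773)
t=2.750: state=(0.728, 0.623)
t=3.000: state=(0.837, 0.512)
t=3.250: state=(0.982, 0.432)
t=3.500: state=(1.169, 0.377)
t=3.750: state=(1.406, 0.344)
t=4.000: state=(1.698, 0.331)
t=4.250: state=(2.052, 0.341)
t=4.500: state=(2.467, 0.380)
t=4.750: state=(2.928, 0.465)
t=5.000: state=(3.387, 0.626)
t=5.250: state=(3.735, 0.918)
t=5.500: state=(3.788, 1.409)
t=5.750: state=(3.380, 2.088)
t=6.000: state=(2.601, 2.722)
t=6.250: state=(1.807, 2.996)
t=6.500: state=(1.239, 2.859)
t=6.750: state=(0.901, 2.487)
t=7.000: state=(0.717, 2.052)
t=7.140: state=(0.657, 1.818)
largest grid value and its neighbours: y(6.270)=2.99898, y(6.280)=2.99926, y(6.290)=2.99887
parabola through these three points peaks at t≈6.279 with y≈2.99926

max y = 2.999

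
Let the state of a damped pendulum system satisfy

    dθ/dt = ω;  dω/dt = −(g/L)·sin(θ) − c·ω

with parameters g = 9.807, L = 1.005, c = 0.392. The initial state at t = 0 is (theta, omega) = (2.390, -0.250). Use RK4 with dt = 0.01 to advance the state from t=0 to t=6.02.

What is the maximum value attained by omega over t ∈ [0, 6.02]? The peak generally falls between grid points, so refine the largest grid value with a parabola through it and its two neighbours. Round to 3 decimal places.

t=0.000: state=(2.390, -0.250)
step 1 (dt=0.01): k1=(-0.250, -6.565), k2=(-0.283, -6.561), k3=(-0.283, -6.562), k4=(-0.316, -6.559); state += dt/6·(k1+2k2+2k3+k4)
t=0.010: state=(2.387, -0.316)
t=0.020: state=(2.384, -0.381)
t=0.030: state=(2.380, -0.447)
continuing one RK4 step at a time; state shown every 20 steps (Δt=0.2):
t=0.200: state=(2.207, -1.604)
t=0.400: state=(1.733, -3.179)
t=0.600: state=(0.935, -4.724)
t=0.800: state=(-0.079, -5.114)
t=1.000: state=(-0.989, -3.760)
t=1.200: state=(-1.537, -1.689)
t=1.400: state=(-1.672, 0.309)
t=1.600: state=(-1.423, 2.158)
t=1.800: state=(-0.829, 3.681)
t=2.000: state=(-0.020, 4.160)
t=2.200: state=(0.734, 3.169)
t=2.400: state=(1.194, 1.367)
t=2.600: state=(1.276, -0.526)
t=2.800: state=(0.997, -2.204)
t=3.000: state=(0.434, -3.273)
t=3.200: state=(-0.234, -3.200)
t=3.400: state=(-0.771, -2.028)
t=3.600: state=(-1.014, -0.383)
t=3.800: state=(-0.927, 1.221)
t=4.000: state=(-0.553, 2.412)
t=4.200: state=(-0.019, 2.757)
t=4.400: state=(0.481, 2.098)
t=4.600: state=(0.777, 0.804)
t=4.800: state=(0.795, -0.616)
t=5.000: state=(0.549, -1.761)
t=5.200: state=(0.134, -2.262)
t=5.400: state=(-0.298, -1.922)
t=5.600: state=(-0.592, -0.941)
t=5.800: state=(-0.660, 0.261)
t=6.000: state=(-0.499, 1.294)
t=6.020: state=(-0.472, 1.374)
largest grid value and its neighbours: omega(1.950)=4.18176, omega(1.960)=4.18554, omega(1.970)=4.18531
parabola through these three points peaks at t≈1.964 with omega≈4.18593

max omega = 4.186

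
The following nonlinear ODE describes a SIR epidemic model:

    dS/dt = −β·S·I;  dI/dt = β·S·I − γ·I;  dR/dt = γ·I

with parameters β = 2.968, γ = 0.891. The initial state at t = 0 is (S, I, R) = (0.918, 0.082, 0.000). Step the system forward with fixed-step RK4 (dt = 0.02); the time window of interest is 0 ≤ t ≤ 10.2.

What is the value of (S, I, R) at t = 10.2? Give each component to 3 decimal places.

t=0.000: state=(0.918, 0.082, 0.000)
step 1 (dt=0.02): k1=(-0.223, 0.150, 0.073), k2=(-0.227, 0.153, 0.074), k3=(-0.227, 0.153, 0.074), k4=(-0.231, 0.155, 0.076); state += dt/6·(k1+2k2+2k3+k4)
t=0.020: state=(0.913, 0.085, 0.001)
t=0.040: state=(0.909, 0.088, 0.003)
t=0.060: state=(0.904, 0.091, 0.005)
continuing one RK4 step at a time; state shown every 25 steps (Δt=0.5):
t=0.500: state=(0.758, 0.184, 0.057)
t=1.000: state=(0.525, 0.307, 0.168)
t=1.500: state=(0.315, 0.364, 0.321)
t=2.000: state=(0.186, 0.335, 0.479)
t=2.500: state=(0.119, 0.267, 0.614)
t=3.000: state=(0.084, 0.199, 0.717)
t=3.500: state=(0.066, 0.142, 0.792)
t=4.000: state=(0.055, 0.099, 0.846)
t=4.500: state=(0.048, 0.069, 0.883)
t=5.000: state=(0.045, 0.047, 0.908)
t=5.500: state=(0.042, 0.032, 0.926)
t=6.000: state=(0.040, 0.022, 0.938)
t=6.500: state=(0.039, 0.015, 0.946)
t=7.000: state=(0.039, 0.010, 0.951)
t=7.500: state=(0.038, 0.007, 0.955)
t=8.000: state=(0.038, 0.005, 0.958)
t=8.500: state=(0.038, 0.003, 0.959)
t=9.000: state=(0.037, 0.002, 0.960)
t=9.500: state=(0.037, 0.001, 0.961)
t=10.000: state=(0.037, 0.001, 0.962)
t=10.200: state=(0.037, 0.001, 0.962)

(S, I, R) = (0.037, 0.001, 0.962)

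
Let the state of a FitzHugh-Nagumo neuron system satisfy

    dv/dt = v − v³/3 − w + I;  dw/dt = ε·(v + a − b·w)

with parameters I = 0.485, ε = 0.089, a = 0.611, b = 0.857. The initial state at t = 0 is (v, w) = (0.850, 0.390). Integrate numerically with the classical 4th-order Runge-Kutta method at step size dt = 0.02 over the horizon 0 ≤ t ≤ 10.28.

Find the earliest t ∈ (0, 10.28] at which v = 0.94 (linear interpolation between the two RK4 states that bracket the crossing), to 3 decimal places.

t = 0.121

t=0.000: state=(0.850, 0.390)
step 1 (dt=0.02): k1=(0.740, 0.100), k2=(0.741, 0.101), k3=(0.741, 0.101), k4=(0.742, 0.101); state += dt/6·(k1+2k2+2k3+k4)
t=0.020: state=(0.865, 0.392)
t=0.040: state=(0.880, 0.394)
t=0.060: state=(0.895, 0.396)
t=0.120: state=(0.939, 0.402)
next step: t=0.140: state=(0.954, 0.405) — v has crossed 0.94
linear interpolation between t=0.120 (0.93930) and t=0.140 (0.95421) → t≈0.121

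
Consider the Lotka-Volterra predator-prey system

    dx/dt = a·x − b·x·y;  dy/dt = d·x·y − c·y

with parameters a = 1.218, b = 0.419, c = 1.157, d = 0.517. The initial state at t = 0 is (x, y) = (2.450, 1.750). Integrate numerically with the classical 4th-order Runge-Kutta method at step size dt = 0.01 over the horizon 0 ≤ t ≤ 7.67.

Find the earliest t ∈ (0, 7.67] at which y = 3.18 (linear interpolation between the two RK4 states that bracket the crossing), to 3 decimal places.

t = 1.286

t=0.000: state=(2.450, 1.750)
step 1 (dt=0.01): k1=(1.188, 0.192), k2=(1.190, 0.197), k3=(1.190, 0.197), k4=(1.191, 0.203); state += dt/6·(k1+2k2+2k3+k4)
t=0.010: state=(2.462, 1.752)
t=0.020: state=(2.474, 1.754)
t=0.030: state=(2.486, 1.756)
continuing one RK4 step at a time; state shown every 25 steps (Δt=0.25):
t=0.250: state=(2.755, 1.834)
t=0.500: state=(3.059, 2.000)
t=0.750: state=(3.320, 2.264)
t=1.000: state=(3.487, 2.635)
t=1.250: state=(3.502, 3.106)
t=1.280: state=(3.492, 3.167)
next step: t=1.290: state=(3.488, 3.188) — y has crossed 3.18
linear interpolation between t=1.280 (3.16705) and t=1.290 (3.18762) → t≈1.286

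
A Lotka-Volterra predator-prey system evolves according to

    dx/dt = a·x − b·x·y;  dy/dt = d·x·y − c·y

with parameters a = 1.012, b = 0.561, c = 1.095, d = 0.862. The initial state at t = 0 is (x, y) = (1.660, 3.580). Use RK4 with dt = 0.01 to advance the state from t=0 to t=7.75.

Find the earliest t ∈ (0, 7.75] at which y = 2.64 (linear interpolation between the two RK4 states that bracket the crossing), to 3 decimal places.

t = 1.185

t=0.000: state=(1.660, 3.580)
step 1 (dt=0.01): k1=(-1.654, 1.203), k2=(-1.651, 1.179), k3=(-1.651, 1.179), k4=(-1.648, 1.155); state += dt/6·(k1+2k2+2k3+k4)
t=0.010: state=(1.643, 3.592)
t=0.020: state=(1.627, 3.603)
t=0.030: state=(1.611, 3.614)
continuing one RK4 step at a time; state shown every 50 steps (Δt=0.5):
t=0.500: state=(0.979, 3.612)
t=1.000: state=(0.644, 2.933)
t=1.180: state=(0.583, 2.648)
next step: t=1.190: state=(0.580, 2.632) — y has crossed 2.64
linear interpolation between t=1.180 (2.64758) and t=1.190 (2.63190) → t≈1.185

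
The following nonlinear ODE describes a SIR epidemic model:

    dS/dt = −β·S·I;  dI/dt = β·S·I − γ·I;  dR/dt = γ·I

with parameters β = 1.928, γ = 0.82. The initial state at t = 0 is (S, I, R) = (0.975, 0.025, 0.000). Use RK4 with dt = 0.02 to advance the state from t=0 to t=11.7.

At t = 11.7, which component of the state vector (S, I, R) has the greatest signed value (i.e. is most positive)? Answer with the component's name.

largest component: R

t=0.000: state=(0.975, 0.025, 0.000)
step 1 (dt=0.02): k1=(-0.047, 0.026, 0.021), k2=(-0.047, 0.027, 0.021), k3=(-0.047, 0.027, 0.021), k4=(-0.048, 0.027, 0.021); state += dt/6·(k1+2k2+2k3+k4)
t=0.020: state=(0.974, 0.026, 0.000)
t=0.040: state=(0.973, 0.026, 0.001)
t=0.060: state=(0.972, 0.027, 0.001)
continuing one RK4 step at a time; state shown every 25 steps (Δt=0.5):
t=0.500: state=(0.945, 0.042, 0.013)
t=1.000: state=(0.897, 0.068, 0.036)
t=1.500: state=(0.826, 0.103, 0.070)
t=2.000: state=(0.733, 0.146, 0.121)
t=2.500: state=(0.625, 0.186, 0.189)
t=3.000: state=(0.514, 0.214, 0.272)
t=3.500: state=(0.416, 0.222, 0.362)
t=4.000: state=(0.338, 0.211, 0.451)
t=4.500: state=(0.278, 0.188, 0.533)
t=5.000: state=(0.235, 0.160, 0.605)
t=5.500: state=(0.204, 0.131, 0.665)
t=6.000: state=(0.182, 0.105, 0.713)
t=6.500: state=(0.167, 0.082, 0.751)
t=7.000: state=(0.156, 0.064, 0.781)
t=7.500: state=(0.147, 0.049, 0.804)
t=8.000: state=(0.141, 0.037, 0.821)
t=8.500: state=(0.137, 0.028, 0.835)
t=9.000: state=(0.134, 0.021, 0.845)
t=9.500: state=(0.131, 0.016, 0.852)
t=10.000: state=(0.130, 0.012, 0.858)
t=10.500: state=(0.128, 0.009, 0.863)
t=11.000: state=(0.127, 0.007, 0.866)
t=11.500: state=(0.127, 0.005, 0.868)
t=11.700: state=(0.126, 0.005, 0.869)
compare at T: S=0.126, I=0.005, R=0.869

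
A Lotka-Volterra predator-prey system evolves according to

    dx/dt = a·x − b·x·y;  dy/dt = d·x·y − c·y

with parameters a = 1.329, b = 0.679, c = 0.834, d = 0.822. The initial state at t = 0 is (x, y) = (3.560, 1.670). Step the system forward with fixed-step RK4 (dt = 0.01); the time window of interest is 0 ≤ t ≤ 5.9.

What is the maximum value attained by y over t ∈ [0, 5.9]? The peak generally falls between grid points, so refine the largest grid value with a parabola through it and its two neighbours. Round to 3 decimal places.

t=0.000: state=(3.560, 1.670)
step 1 (dt=0.01): k1=(0.694, 3.494), k2=(0.653, 3.536), k3=(0.652, 3.536), k4=(0.610, 3.577); state += dt/6·(k1+2k2+2k3+k4)
t=0.010: state=(3.567, 1.705)
t=0.020: state=(3.572, 1.742)
t=0.030: state=(3.577, 1.779)
continuing one RK4 step at a time; state shown every 20 steps (Δt=0.2):
t=0.200: state=(3.503, 2.540)
t=0.400: state=(2.999, 3.691)
t=0.600: state=(2.192, 4.795)
t=0.800: state=(1.417, 5.447)
t=1.000: state=(0.871, 5.545)
t=1.200: state=(0.544, 5.259)
t=1.400: state=(0.358, 4.787)
t=1.600: state=(0.253, 4.257)
t=1.800: state=(0.192, 3.736)
t=2.000: state=(0.156, 3.252)
t=2.200: state=(0.135, 2.819)
t=2.400: state=(0.123, 2.437)
t=2.600: state=(0.118, 2.103)
t=2.800: state=(0.118, 1.815)
t=3.000: state=(0.122, 1.567)
t=3.200: state=(0.131, 1.354)
t=3.400: state=(0.144, 1.172)
t=3.600: state=(0.162, 1.017)
t=3.800: state=(0.186, 0.886)
t=4.000: state=(0.216, 0.775)
t=4.200: state=(0.256, 0.682)
t=4.400: state=(0.306, 0.604)
t=4.600: state=(0.369, 0.540)
t=4.800: state=(0.449, 0.489)
t=5.000: state=(0.550, 0.449)
t=5.200: state=(0.676, 0.420)
t=5.400: state=(0.834, 0.402)
t=5.600: state=(1.031, 0.397)
t=5.800: state=(1.274, 0.406)
t=5.900: state=(1.415, 0.417)
largest grid value and its neighbours: y(0.930)=5.56557, y(0.940)=5.56589, y(0.950)=5.56508
parabola through these three points peaks at t≈0.938 with y≈5.56592

max y = 5.566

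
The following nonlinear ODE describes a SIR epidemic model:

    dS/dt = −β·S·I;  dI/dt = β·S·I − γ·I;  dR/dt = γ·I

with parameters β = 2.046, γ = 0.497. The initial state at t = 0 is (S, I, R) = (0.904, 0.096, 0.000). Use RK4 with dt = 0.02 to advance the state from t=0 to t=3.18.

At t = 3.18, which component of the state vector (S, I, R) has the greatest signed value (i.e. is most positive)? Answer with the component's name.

t=0.000: state=(0.904, 0.096, 0.000)
step 1 (dt=0.02): k1=(-0.178, 0.130, 0.048), k2=(-0.180, 0.131, 0.048), k3=(-0.180, 0.131, 0.048), k4=(-0.182, 0.133, 0.049); state += dt/6·(k1+2k2+2k3+k4)
t=0.020: state=(0.900, 0.099, 0.001)
t=0.040: state=(0.897, 0.101, 0.002)
t=0.060: state=(0.893, 0.104, 0.003)
continuing one RK4 step at a time; state shown every 10 steps (Δt=0.2):
t=0.200: state=(0.864, 0.125, 0.011)
t=0.400: state=(0.816, 0.159, 0.025)
t=0.600: state=(0.758, 0.199, 0.043)
t=0.800: state=(0.693, 0.243, 0.065)
t=1.000: state=(0.621, 0.288, 0.091)
t=1.200: state=(0.547, 0.331, 0.122)
t=1.400: state=(0.474, 0.369, 0.157)
t=1.600: state=(0.405, 0.400, 0.195)
t=1.800: state=(0.342, 0.422, 0.236)
t=2.000: state=(0.287, 0.434, 0.279)
t=2.200: state=(0.240, 0.438, 0.322)
t=2.400: state=(0.201, 0.434, 0.365)
t=2.600: state=(0.169, 0.423, 0.408)
t=2.800: state=(0.142, 0.408, 0.449)
t=3.000: state=(0.121, 0.390, 0.489)
t=3.180: state=(0.105, 0.372, 0.523)
compare at T: S=0.105, I=0.372, R=0.523

largest component: R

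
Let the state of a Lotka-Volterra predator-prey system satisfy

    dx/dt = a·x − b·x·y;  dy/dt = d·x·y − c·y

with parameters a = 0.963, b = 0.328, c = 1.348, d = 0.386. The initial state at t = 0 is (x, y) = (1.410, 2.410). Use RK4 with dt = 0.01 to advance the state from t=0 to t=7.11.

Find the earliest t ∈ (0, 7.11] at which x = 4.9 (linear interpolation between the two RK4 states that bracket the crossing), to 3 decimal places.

t = 2.333

t=0.000: state=(1.410, 2.410)
step 1 (dt=0.01): k1=(0.243, -1.937), k2=(0.248, -1.928), k3=(0.248, -1.928), k4=(0.253, -1.919); state += dt/6·(k1+2k2+2k3+k4)
t=0.010: state=(1.412, 2.391)
t=0.020: state=(1.415, 2.372)
t=0.030: state=(1.418, 2.353)
continuing one RK4 step at a time; state shown every 25 steps (Δt=0.25):
t=0.250: state=(1.499, 1.979)
t=0.500: state=(1.645, 1.644)
t=0.750: state=(1.849, 1.388)
t=1.000: state=(2.117, 1.199)
t=1.250: state=(2.455, 1.067)
t=1.500: state=(2.872, 0.984)
t=1.750: state=(3.377, 0.949)
t=2.000: state=(3.973, 0.965)
t=2.250: state=(4.657, 1.045)
t=2.330: state=(4.891, 1.087)
next step: t=2.340: state=(4.921, 1.093) — x has crossed 4.9
linear interpolation between t=2.330 (4.89138) and t=2.340 (4.92109) → t≈2.333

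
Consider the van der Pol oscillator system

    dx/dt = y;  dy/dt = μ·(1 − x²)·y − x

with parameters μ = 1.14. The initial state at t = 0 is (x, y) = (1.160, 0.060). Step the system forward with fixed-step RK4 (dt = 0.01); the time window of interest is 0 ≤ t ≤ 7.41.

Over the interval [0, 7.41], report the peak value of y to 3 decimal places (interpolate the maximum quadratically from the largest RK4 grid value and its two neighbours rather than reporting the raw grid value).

t=0.000: state=(1.160, 0.060)
step 1 (dt=0.01): k1=(0.060, -1.184), k2=(0.054, -1.182), k3=(0.054, -1.182), k4=(0.048, -1.180); state += dt/6·(k1+2k2+2k3+k4)
t=0.010: state=(1.161, 0.048)
t=0.020: state=(1.161, 0.036)
t=0.030: state=(1.161, 0.025)
continuing one RK4 step at a time; state shown every 25 steps (Δt=0.25):
t=0.250: state=(1.139, -0.221)
t=0.500: state=(1.052, -0.476)
t=0.750: state=(0.901, -0.729)
t=1.000: state=(0.684, -1.020)
t=1.250: state=(0.384, -1.398)
t=1.500: state=(-0.025, -1.890)
t=1.750: state=(-0.561, -2.363)
t=2.000: state=(-1.162, -2.303)
t=2.250: state=(-1.639, -1.416)
t=2.500: state=(-1.864, -0.441)
t=2.750: state=(-1.896, 0.123)
t=3.000: state=(-1.827, 0.396)
t=3.250: state=(-1.707, 0.549)
t=3.500: state=(-1.555, 0.669)
t=3.750: state=(-1.372, 0.797)
t=4.000: state=(-1.153, 0.964)
t=4.250: state=(-0.884, 1.207)
t=4.500: state=(-0.539, 1.577)
t=4.750: state=(-0.080, 2.121)
t=5.000: state=(0.527, 2.704)
t=5.250: state=(1.218, 2.643)
t=5.500: state=(1.752, 1.516)
t=5.750: state=(1.980, 0.397)
t=6.000: state=(1.999, -0.167)
t=6.250: state=(1.923, -0.411)
t=6.500: state=(1.803, -0.539)
t=6.750: state=(1.656, -0.638)
t=7.000: state=(1.484, -0.743)
t=7.250: state=(1.282, -0.879)
t=7.410: state=(1.132, -0.994)
largest grid value and its neighbours: y(5.110)=2.81428, y(5.120)=2.81495, y(5.130)=2.81378
parabola through these three points peaks at t≈5.119 with y≈2.81496

max y = 2.815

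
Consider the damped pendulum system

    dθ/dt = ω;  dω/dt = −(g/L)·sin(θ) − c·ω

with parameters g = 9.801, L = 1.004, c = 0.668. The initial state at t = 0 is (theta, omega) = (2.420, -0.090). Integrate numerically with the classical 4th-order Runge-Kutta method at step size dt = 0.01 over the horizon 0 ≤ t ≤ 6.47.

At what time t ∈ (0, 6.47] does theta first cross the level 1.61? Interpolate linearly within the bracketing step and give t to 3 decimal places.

t=0.000: state=(2.420, -0.090)
step 1 (dt=0.01): k1=(-0.090, -6.388), k2=(-0.122, -6.370), k3=(-0.122, -6.372), k4=(-0.154, -6.355); state += dt/6·(k1+2k2+2k3+k4)
t=0.010: state=(2.419, -0.154)
t=0.020: state=(2.417, -0.217)
t=0.030: state=(2.414, -0.280)
continuing one RK4 step at a time; state shown every 25 steps (Δt=0.25):
t=0.250: state=(2.200, -1.687)
t=0.480: state=(1.623, -3.364)
next step: t=0.490: state=(1.589, -3.439) — theta has crossed 1.61
linear interpolation between t=0.480 (1.62279) and t=0.490 (1.58878) → t≈0.484

t = 0.484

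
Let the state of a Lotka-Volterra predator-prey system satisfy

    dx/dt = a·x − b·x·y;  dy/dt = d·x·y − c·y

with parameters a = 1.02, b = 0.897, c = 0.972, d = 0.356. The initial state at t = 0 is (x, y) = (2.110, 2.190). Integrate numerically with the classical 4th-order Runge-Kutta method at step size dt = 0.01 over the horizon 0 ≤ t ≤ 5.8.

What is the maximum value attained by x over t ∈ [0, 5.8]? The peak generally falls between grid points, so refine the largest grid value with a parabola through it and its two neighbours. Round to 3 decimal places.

max x = 5.502

t=0.000: state=(2.110, 2.190)
step 1 (dt=0.01): k1=(-1.993, -0.484), k2=(-1.979, -0.491), k3=(-1.979, -0.491), k4=(-1.965, -0.498); state += dt/6·(k1+2k2+2k3+k4)
t=0.010: state=(2.090, 2.185)
t=0.020: state=(2.071, 2.180)
t=0.030: state=(2.051, 2.175)
continuing one RK4 step at a time; state shown every 20 steps (Δt=0.2):
t=0.200: state=(1.765, 2.069)
t=0.400: state=(1.514, 1.913)
t=0.600: state=(1.337, 1.743)
t=0.800: state=(1.218, 1.571)
t=1.000: state=(1.144, 1.406)
t=1.200: state=(1.105, 1.254)
t=1.400: state=(1.096, 1.117)
t=1.600: state=(1.112, 0.994)
t=1.800: state=(1.152, 0.887)
t=2.000: state=(1.216, 0.795)
t=2.200: state=(1.302, 0.716)
t=2.400: state=(1.413, 0.649)
t=2.600: state=(1.550, 0.594)
t=2.800: state=(1.716, 0.549)
t=3.000: state=(1.913, 0.514)
t=3.200: state=(2.145, 0.489)
t=3.400: state=(2.413, 0.473)
t=3.600: state=(2.720, 0.468)
t=3.800: state=(3.066, 0.473)
t=4.000: state=(3.449, 0.491)
t=4.200: state=(3.862, 0.525)
t=4.400: state=(4.292, 0.577)
t=4.600: state=(4.714, 0.655)
t=4.800: state=(5.093, 0.765)
t=5.000: state=(5.375, 0.915)
t=5.200: state=(5.500, 1.111)
t=5.400: state=(5.412, 1.350)
t=5.600: state=(5.086, 1.618)
t=5.800: state=(4.556, 1.879)
largest grid value and its neighbours: x(5.210)=5.50123, x(5.220)=5.50173, x(5.230)=5.50167
parabola through these three points peaks at t≈5.224 with x≈5.50177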